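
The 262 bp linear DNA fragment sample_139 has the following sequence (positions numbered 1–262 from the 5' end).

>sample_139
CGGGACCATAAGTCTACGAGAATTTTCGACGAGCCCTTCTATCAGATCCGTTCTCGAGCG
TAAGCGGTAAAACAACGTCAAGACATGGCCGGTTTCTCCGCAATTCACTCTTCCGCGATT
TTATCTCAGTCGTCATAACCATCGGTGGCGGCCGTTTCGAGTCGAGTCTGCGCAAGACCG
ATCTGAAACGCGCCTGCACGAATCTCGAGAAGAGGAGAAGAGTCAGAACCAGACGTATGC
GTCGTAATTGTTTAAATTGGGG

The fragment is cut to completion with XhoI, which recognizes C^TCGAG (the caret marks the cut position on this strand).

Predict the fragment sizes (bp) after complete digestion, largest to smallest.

XhoI sites (CTCGAG) start at positions 53, 204.
XhoI cuts after the first base of each site, so after positions 53, 204.
Linear molecule, 2 cuts → 3 fragments:
  1–53 → 53 bp
  54–204 → 151 bp
  205–262 → 58 bp
Sorted largest to smallest: 151, 58, 53 bp.

151, 58, 53 bp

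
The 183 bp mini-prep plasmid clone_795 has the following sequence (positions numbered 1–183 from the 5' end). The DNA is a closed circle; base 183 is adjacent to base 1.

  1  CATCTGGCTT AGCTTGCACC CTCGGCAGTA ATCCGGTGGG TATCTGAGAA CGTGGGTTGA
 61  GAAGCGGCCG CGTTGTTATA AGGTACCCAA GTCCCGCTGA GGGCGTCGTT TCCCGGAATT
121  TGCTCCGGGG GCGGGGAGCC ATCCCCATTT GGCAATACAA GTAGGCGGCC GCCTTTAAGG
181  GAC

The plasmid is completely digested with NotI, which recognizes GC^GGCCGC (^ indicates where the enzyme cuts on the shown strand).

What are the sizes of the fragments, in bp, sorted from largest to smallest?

101, 82 bp

NotI sites (GCGGCCGC) start at positions 64, 165.
NotI cuts after base 2 of each site, so after positions 65, 166.
Circular molecule, 2 cuts → 2 fragments:
  66–166 → 101 bp
  167–183 then 1–65 → 17 + 65 = 82 bp
Sorted largest to smallest: 101, 82 bp.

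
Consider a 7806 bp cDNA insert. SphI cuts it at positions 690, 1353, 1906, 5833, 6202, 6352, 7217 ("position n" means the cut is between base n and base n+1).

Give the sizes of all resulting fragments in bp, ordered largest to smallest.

Linear molecule, 7 cuts → 8 fragments:
  690 − 0 = 690 bp
  1353 − 690 = 663 bp
  1906 − 1353 = 553 bp
  5833 − 1906 = 3927 bp
  6202 − 5833 = 369 bp
  6352 − 6202 = 150 bp
  7217 − 6352 = 865 bp
  7806 − 7217 = 589 bp
Sorted largest to smallest: 3927, 865, 690, 663, 589, 553, 369, 150 bp.

3927, 865, 690, 663, 589, 553, 369, 150 bp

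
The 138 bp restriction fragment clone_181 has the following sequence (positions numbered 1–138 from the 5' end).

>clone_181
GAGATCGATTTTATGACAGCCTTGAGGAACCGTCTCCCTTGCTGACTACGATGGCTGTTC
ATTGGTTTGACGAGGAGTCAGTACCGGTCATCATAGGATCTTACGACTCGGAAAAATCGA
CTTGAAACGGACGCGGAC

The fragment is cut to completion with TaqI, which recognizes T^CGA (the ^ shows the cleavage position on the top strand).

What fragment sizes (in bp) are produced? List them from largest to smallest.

TaqI sites (TCGA) start at positions 5, 117.
TaqI cuts after the first base of each site, so after positions 5, 117.
Linear molecule, 2 cuts → 3 fragments:
  1–5 → 5 bp
  6–117 → 112 bp
  118–138 → 21 bp
Sorted largest to smallest: 112, 21, 5 bp.

112, 21, 5 bp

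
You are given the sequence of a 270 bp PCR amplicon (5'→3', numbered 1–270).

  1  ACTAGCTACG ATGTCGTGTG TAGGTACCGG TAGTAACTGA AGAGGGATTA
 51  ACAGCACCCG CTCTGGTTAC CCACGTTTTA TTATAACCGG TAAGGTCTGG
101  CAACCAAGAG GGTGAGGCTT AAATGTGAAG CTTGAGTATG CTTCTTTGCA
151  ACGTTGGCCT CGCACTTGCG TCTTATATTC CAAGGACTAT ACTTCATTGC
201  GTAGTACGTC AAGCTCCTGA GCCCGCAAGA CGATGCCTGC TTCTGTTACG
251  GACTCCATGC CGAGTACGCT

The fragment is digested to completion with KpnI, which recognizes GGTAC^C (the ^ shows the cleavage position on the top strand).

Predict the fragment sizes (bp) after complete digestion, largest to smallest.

The KpnI site (GGTACC) starts at position 23.
KpnI cuts after base 5 of each site (before the last base), so after position 27.
Linear molecule, 1 cut → 2 fragments:
  1–27 → 27 bp
  28–270 → 243 bp
Sorted largest to smallest: 243, 27 bp.

243, 27 bp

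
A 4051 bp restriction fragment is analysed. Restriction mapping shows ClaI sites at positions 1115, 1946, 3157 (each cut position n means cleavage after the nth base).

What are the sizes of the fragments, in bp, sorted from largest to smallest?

1211, 1115, 894, 831 bp

Linear molecule, 3 cuts → 4 fragments:
  1115 − 0 = 1115 bp
  1946 − 1115 = 831 bp
  3157 − 1946 = 1211 bp
  4051 − 3157 = 894 bp
Sorted largest to smallest: 1211, 1115, 894, 831 bp.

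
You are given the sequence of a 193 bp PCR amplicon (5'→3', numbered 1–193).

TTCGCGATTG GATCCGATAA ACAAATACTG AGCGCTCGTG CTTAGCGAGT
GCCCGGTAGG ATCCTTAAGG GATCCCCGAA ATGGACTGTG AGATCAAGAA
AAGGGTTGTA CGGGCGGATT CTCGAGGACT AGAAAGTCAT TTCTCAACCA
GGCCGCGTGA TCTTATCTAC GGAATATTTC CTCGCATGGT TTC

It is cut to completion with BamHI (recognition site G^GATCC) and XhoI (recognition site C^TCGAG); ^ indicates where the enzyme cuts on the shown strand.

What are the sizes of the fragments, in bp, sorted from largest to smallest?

72, 51, 49, 11, 10 bp

BamHI sites (GGATCC) start at positions 10, 59, 70.
BamHI cuts after the first base of each site, so after positions 10, 59, 70.
The XhoI site (CTCGAG) starts at position 121.
XhoI cuts after the first base of each site, so after position 121.
Combined cut positions: 10, 59, 70, 121.
Linear molecule, 4 cuts → 5 fragments:
  1–10 → 10 bp
  11–59 → 49 bp
  60–70 → 11 bp
  71–121 → 51 bp
  122–193 → 72 bp
Sorted largest to smallest: 72, 51, 49, 11, 10 bp.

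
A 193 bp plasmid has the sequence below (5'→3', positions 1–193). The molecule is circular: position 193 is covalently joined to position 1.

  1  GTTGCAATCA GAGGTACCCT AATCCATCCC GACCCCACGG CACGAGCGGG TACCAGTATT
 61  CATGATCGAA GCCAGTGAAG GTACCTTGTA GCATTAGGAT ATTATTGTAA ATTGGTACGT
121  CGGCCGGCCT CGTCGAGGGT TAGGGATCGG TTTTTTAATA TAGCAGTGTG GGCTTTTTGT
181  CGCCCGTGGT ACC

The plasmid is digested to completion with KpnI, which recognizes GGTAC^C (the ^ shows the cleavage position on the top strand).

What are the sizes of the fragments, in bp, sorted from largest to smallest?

108, 36, 31, 18 bp

KpnI sites (GGTACC) start at positions 13, 49, 80, 188.
KpnI cuts after base 5 of each site (before the last base), so after positions 17, 53, 84, 192.
Circular molecule, 4 cuts → 4 fragments:
  18–53 → 36 bp
  54–84 → 31 bp
  85–192 → 108 bp
  193–193 then 1–17 → 1 + 17 = 18 bp
Sorted largest to smallest: 108, 36, 31, 18 bp.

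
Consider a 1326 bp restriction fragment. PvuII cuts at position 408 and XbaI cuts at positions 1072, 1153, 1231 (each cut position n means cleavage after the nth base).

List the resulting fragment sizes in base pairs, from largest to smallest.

664, 408, 95, 81, 78 bp

Combined cut positions (sorted): 408, 1072, 1153, 1231.
Linear molecule, 4 cuts → 5 fragments:
  408 − 0 = 408 bp
  1072 − 408 = 664 bp
  1153 − 1072 = 81 bp
  1231 − 1153 = 78 bp
  1326 − 1231 = 95 bp
Sorted largest to smallest: 664, 408, 95, 81, 78 bp.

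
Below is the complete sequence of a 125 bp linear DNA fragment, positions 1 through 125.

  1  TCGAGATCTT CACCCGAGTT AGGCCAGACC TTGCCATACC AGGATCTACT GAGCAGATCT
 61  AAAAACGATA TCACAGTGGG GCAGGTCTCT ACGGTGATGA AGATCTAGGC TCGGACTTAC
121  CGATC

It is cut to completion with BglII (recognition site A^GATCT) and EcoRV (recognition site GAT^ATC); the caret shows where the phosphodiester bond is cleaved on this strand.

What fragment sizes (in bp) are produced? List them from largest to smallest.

BglII sites (AGATCT) start at positions 4, 55, 101.
BglII cuts after the first base of each site, so after positions 4, 55, 101.
The EcoRV site (GATATC) starts at position 67.
EcoRV cuts after base 3 of each site, so after position 69.
Combined cut positions: 4, 55, 69, 101.
Linear molecule, 4 cuts → 5 fragments:
  1–4 → 4 bp
  5–55 → 51 bp
  56–69 → 14 bp
  70–101 → 32 bp
  102–125 → 24 bp
Sorted largest to smallest: 51, 32, 24, 14, 4 bp.

51, 32, 24, 14, 4 bp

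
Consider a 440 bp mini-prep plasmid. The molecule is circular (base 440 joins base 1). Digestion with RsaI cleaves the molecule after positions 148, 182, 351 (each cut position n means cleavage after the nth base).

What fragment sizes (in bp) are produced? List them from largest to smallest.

237, 169, 34 bp

Circular molecule, 3 cuts → 3 fragments:
  182 − 148 = 34 bp
  351 − 182 = 169 bp
  wrap: 440 − 351 + 148 = 237 bp
Sorted largest to smallest: 237, 169, 34 bp.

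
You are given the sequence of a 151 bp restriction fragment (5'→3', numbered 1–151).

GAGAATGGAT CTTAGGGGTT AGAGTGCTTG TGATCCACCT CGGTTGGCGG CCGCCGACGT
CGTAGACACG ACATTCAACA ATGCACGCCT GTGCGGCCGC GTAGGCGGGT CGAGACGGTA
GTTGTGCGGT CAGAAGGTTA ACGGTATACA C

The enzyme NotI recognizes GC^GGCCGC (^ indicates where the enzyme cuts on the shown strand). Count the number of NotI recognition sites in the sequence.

GCGGCCGC occurs starting at positions 47, 93.
NotI cuts at 2 sites.

2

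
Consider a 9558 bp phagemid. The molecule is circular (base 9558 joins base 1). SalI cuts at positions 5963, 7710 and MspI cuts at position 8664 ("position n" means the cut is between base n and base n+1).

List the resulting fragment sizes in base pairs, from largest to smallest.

6857, 1747, 954 bp

Combined cut positions (sorted): 5963, 7710, 8664.
Circular molecule, 3 cuts → 3 fragments:
  7710 − 5963 = 1747 bp
  8664 − 7710 = 954 bp
  wrap: 9558 − 8664 + 5963 = 6857 bp
Sorted largest to smallest: 6857, 1747, 954 bp.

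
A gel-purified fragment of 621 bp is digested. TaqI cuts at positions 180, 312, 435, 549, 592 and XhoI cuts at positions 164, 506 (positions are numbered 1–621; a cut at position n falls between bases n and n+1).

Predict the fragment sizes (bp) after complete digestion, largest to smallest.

Combined cut positions (sorted): 164, 180, 312, 435, 506, 549, 592.
Linear molecule, 7 cuts → 8 fragments:
  164 − 0 = 164 bp
  180 − 164 = 16 bp
  312 − 180 = 132 bp
  435 − 312 = 123 bp
  506 − 435 = 71 bp
  549 − 506 = 43 bp
  592 − 549 = 43 bp
  621 − 592 = 29 bp
Sorted largest to smallest: 164, 132, 123, 71, 43, 43, 29, 16 bp.

164, 132, 123, 71, 43, 43, 29, 16 bp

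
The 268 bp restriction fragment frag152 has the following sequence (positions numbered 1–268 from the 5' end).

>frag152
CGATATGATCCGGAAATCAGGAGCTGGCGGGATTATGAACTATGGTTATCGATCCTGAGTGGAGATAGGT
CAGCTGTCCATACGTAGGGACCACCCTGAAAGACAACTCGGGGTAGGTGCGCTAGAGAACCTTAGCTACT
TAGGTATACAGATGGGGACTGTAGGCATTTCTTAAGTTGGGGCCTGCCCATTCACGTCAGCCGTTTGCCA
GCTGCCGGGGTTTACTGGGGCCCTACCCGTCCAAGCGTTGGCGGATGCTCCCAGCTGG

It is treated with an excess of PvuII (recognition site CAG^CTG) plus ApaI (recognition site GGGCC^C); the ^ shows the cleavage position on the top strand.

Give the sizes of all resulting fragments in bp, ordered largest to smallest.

138, 73, 32, 21, 4 bp

PvuII sites (CAGCTG) start at positions 71, 209, 262.
PvuII cuts after base 3 of each site, so after positions 73, 211, 264.
The ApaI site (GGGCCC) starts at position 228.
ApaI cuts after base 5 of each site (before the last base), so after position 232.
Combined cut positions: 73, 211, 232, 264.
Linear molecule, 4 cuts → 5 fragments:
  1–73 → 73 bp
  74–211 → 138 bp
  212–232 → 21 bp
  233–264 → 32 bp
  265–268 → 4 bp
Sorted largest to smallest: 138, 73, 32, 21, 4 bp.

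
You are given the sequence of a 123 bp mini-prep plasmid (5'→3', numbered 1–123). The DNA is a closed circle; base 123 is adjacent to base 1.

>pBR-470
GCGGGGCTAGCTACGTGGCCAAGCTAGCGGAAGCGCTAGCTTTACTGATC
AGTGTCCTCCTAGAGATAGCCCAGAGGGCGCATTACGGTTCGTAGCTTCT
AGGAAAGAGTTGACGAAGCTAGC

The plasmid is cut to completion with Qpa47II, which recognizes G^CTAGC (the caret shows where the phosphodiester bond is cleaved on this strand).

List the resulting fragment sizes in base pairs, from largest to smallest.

Qpa47II sites (GCTAGC) start at positions 6, 23, 35, 118.
Qpa47II cuts after the first base of each site, so after positions 6, 23, 35, 118.
Circular molecule, 4 cuts → 4 fragments:
  7–23 → 17 bp
  24–35 → 12 bp
  36–118 → 83 bp
  119–123 then 1–6 → 5 + 6 = 11 bp
Sorted largest to smallest: 83, 17, 12, 11 bp.

83, 17, 12, 11 bp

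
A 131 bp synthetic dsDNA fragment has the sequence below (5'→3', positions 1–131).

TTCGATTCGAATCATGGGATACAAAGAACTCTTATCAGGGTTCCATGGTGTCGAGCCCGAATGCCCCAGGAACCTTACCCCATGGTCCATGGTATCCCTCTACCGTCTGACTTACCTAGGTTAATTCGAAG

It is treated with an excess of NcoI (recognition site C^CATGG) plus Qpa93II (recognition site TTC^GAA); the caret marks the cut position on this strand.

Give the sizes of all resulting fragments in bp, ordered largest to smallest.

NcoI sites (CCATGG) start at positions 43, 80, 87.
NcoI cuts after the first base of each site, so after positions 43, 80, 87.
Qpa93II sites (TTCGAA) start at positions 6, 125.
Qpa93II cuts after base 3 of each site, so after positions 8, 127.
Combined cut positions: 8, 43, 80, 87, 127.
Linear molecule, 5 cuts → 6 fragments:
  1–8 → 8 bp
  9–43 → 35 bp
  44–80 → 37 bp
  81–87 → 7 bp
  88–127 → 40 bp
  128–131 → 4 bp
Sorted largest to smallest: 40, 37, 35, 8, 7, 4 bp.

40, 37, 35, 8, 7, 4 bp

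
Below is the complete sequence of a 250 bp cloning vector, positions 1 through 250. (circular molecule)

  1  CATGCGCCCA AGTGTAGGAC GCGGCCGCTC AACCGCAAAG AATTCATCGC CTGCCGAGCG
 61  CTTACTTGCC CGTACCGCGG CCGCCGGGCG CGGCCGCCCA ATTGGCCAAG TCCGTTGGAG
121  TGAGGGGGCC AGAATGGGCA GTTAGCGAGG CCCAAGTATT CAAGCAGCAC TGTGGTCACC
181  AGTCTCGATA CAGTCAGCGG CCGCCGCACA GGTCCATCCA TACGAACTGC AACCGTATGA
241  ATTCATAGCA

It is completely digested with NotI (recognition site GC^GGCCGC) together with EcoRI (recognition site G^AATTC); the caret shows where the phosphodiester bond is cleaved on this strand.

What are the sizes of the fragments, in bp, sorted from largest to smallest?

107, 41, 38, 33, 18, 13 bp

NotI sites (GCGGCCGC) start at positions 21, 77, 90, 197.
NotI cuts after base 2 of each site, so after positions 22, 78, 91, 198.
EcoRI sites (GAATTC) start at positions 40, 239.
EcoRI cuts after the first base of each site, so after positions 40, 239.
Combined cut positions: 22, 40, 78, 91, 198, 239.
Circular molecule, 6 cuts → 6 fragments:
  23–40 → 18 bp
  41–78 → 38 bp
  79–91 → 13 bp
  92–198 → 107 bp
  199–239 → 41 bp
  240–250 then 1–22 → 11 + 22 = 33 bp
Sorted largest to smallest: 107, 41, 38, 33, 18, 13 bp.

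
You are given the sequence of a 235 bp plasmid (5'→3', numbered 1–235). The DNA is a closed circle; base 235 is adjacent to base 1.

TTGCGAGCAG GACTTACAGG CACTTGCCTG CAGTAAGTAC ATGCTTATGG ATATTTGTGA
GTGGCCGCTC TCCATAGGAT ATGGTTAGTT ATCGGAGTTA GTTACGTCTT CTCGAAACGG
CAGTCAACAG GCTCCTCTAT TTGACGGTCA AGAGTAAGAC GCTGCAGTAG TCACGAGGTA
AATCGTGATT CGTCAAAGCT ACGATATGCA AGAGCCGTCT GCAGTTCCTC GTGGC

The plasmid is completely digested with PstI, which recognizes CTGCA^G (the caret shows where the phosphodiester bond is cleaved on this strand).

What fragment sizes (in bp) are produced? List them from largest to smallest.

PstI sites (CTGCAG) start at positions 28, 162, 219.
PstI cuts after base 5 of each site (before the last base), so after positions 32, 166, 223.
Circular molecule, 3 cuts → 3 fragments:
  33–166 → 134 bp
  167–223 → 57 bp
  224–235 then 1–32 → 12 + 32 = 44 bp
Sorted largest to smallest: 134, 57, 44 bp.

134, 57, 44 bp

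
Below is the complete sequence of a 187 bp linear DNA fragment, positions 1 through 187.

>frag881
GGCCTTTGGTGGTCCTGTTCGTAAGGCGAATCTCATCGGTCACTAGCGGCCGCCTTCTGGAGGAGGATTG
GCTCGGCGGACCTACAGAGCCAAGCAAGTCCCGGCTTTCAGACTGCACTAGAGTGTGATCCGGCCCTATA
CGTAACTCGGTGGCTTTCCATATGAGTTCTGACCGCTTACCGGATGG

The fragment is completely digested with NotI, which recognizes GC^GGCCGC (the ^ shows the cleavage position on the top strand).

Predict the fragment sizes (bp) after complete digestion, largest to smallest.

140, 47 bp

The NotI site (GCGGCCGC) starts at position 46.
NotI cuts after base 2 of each site, so after position 47.
Linear molecule, 1 cut → 2 fragments:
  1–47 → 47 bp
  48–187 → 140 bp
Sorted largest to smallest: 140, 47 bp.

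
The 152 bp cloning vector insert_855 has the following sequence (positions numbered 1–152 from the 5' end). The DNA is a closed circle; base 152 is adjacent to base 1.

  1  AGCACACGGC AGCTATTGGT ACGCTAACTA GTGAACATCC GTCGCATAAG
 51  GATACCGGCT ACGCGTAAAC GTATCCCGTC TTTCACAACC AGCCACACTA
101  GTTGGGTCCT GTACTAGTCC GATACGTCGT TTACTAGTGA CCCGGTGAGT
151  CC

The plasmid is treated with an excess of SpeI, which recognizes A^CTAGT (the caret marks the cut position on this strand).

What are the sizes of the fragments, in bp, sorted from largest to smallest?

SpeI sites (ACTAGT) start at positions 27, 97, 113, 133.
SpeI cuts after the first base of each site, so after positions 27, 97, 113, 133.
Circular molecule, 4 cuts → 4 fragments:
  28–97 → 70 bp
  98–113 → 16 bp
  114–133 → 20 bp
  134–152 then 1–27 → 19 + 27 = 46 bp
Sorted largest to smallest: 70, 46, 20, 16 bp.

70, 46, 20, 16 bp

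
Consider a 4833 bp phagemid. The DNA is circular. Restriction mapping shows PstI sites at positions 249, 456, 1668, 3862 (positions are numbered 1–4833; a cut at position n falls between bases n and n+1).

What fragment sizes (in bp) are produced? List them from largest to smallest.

2194, 1220, 1212, 207 bp

Circular molecule, 4 cuts → 4 fragments:
  456 − 249 = 207 bp
  1668 − 456 = 1212 bp
  3862 − 1668 = 2194 bp
  wrap: 4833 − 3862 + 249 = 1220 bp
Sorted largest to smallest: 2194, 1220, 1212, 207 bp.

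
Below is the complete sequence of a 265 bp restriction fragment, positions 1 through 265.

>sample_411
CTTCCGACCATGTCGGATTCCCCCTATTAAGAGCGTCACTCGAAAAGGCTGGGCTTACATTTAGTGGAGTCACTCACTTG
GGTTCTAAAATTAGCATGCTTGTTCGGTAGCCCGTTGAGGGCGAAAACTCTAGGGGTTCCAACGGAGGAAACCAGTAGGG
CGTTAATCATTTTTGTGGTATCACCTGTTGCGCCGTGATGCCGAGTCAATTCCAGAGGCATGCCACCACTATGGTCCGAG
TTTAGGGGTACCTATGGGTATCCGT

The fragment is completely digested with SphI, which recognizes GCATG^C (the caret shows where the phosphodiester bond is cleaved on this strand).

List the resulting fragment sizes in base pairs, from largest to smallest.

124, 98, 43 bp

SphI sites (GCATGC) start at positions 94, 218.
SphI cuts after base 5 of each site (before the last base), so after positions 98, 222.
Linear molecule, 2 cuts → 3 fragments:
  1–98 → 98 bp
  99–222 → 124 bp
  223–265 → 43 bp
Sorted largest to smallest: 124, 98, 43 bp.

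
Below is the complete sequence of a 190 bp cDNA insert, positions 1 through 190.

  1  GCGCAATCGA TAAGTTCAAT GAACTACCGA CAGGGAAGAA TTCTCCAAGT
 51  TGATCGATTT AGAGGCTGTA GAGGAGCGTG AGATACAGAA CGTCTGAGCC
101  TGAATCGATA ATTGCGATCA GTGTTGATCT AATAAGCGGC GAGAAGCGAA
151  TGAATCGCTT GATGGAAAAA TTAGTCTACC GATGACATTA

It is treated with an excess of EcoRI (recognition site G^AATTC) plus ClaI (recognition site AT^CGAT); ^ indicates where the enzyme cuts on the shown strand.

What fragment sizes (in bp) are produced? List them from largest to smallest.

The EcoRI site (GAATTC) starts at position 38.
EcoRI cuts after the first base of each site, so after position 38.
ClaI sites (ATCGAT) start at positions 6, 53, 104.
ClaI cuts after base 2 of each site, so after positions 7, 54, 105.
Combined cut positions: 7, 38, 54, 105.
Linear molecule, 4 cuts → 5 fragments:
  1–7 → 7 bp
  8–38 → 31 bp
  39–54 → 16 bp
  55–105 → 51 bp
  106–190 → 85 bp
Sorted largest to smallest: 85, 51, 31, 16, 7 bp.

85, 51, 31, 16, 7 bp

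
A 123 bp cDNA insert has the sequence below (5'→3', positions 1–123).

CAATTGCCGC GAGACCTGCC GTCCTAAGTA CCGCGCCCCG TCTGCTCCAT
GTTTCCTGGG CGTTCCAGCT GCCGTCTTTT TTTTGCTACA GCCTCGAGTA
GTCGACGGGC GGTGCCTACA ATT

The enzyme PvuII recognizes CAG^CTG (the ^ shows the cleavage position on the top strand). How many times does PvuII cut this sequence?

1

CAGCTG occurs starting at position 66.
PvuII cuts at 1 site.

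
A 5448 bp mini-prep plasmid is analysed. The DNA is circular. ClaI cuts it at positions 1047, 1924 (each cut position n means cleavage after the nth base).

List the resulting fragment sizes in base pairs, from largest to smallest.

Circular molecule, 2 cuts → 2 fragments:
  1924 − 1047 = 877 bp
  wrap: 5448 − 1924 + 1047 = 4571 bp
Sorted largest to smallest: 4571, 877 bp.

4571, 877 bp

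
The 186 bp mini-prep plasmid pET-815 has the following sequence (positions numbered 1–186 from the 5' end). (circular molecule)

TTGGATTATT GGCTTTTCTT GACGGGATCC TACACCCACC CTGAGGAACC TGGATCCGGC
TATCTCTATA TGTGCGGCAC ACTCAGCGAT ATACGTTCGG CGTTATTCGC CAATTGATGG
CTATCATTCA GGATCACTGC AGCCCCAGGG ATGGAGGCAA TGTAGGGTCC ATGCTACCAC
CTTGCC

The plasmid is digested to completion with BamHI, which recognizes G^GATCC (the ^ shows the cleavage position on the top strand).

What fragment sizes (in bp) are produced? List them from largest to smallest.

BamHI sites (GGATCC) start at positions 25, 52.
BamHI cuts after the first base of each site, so after positions 25, 52.
Circular molecule, 2 cuts → 2 fragments:
  26–52 → 27 bp
  53–186 then 1–25 → 134 + 25 = 159 bp
Sorted largest to smallest: 159, 27 bp.

159, 27 bp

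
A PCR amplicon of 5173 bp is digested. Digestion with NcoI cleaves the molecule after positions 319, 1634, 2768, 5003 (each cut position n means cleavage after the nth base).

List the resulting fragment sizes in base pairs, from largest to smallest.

2235, 1315, 1134, 319, 170 bp

Linear molecule, 4 cuts → 5 fragments:
  319 − 0 = 319 bp
  1634 − 319 = 1315 bp
  2768 − 1634 = 1134 bp
  5003 − 2768 = 2235 bp
  5173 − 5003 = 170 bp
Sorted largest to smallest: 2235, 1315, 1134, 319, 170 bp.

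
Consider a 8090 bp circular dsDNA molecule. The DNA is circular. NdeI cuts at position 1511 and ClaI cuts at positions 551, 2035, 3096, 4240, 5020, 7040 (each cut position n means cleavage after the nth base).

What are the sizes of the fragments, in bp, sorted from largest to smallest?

Combined cut positions (sorted): 551, 1511, 2035, 3096, 4240, 5020, 7040.
Circular molecule, 7 cuts → 7 fragments:
  1511 − 551 = 960 bp
  2035 − 1511 = 524 bp
  3096 − 2035 = 1061 bp
  4240 − 3096 = 1144 bp
  5020 − 4240 = 780 bp
  7040 − 5020 = 2020 bp
  wrap: 8090 − 7040 + 551 = 1601 bp
Sorted largest to smallest: 2020, 1601, 1144, 1061, 960, 780, 524 bp.

2020, 1601, 1144, 1061, 960, 780, 524 bp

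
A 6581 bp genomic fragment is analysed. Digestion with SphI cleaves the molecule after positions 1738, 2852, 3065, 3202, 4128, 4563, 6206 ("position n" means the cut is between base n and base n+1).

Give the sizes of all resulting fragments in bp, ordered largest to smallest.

1738, 1643, 1114, 926, 435, 375, 213, 137 bp

Linear molecule, 7 cuts → 8 fragments:
  1738 − 0 = 1738 bp
  2852 − 1738 = 1114 bp
  3065 − 2852 = 213 bp
  3202 − 3065 = 137 bp
  4128 − 3202 = 926 bp
  4563 − 4128 = 435 bp
  6206 − 4563 = 1643 bp
  6581 − 6206 = 375 bp
Sorted largest to smallest: 1738, 1643, 1114, 926, 435, 375, 213, 137 bp.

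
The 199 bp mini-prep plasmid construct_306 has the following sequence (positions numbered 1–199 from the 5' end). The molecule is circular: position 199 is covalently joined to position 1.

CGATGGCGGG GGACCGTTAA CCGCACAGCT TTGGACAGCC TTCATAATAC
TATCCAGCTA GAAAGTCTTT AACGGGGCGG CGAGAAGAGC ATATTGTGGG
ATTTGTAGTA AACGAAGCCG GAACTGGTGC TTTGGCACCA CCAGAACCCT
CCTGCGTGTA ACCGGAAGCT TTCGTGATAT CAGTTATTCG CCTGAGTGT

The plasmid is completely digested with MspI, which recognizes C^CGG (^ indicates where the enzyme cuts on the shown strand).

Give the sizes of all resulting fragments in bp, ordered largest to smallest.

MspI sites (CCGG) start at positions 118, 162.
MspI cuts after the first base of each site, so after positions 118, 162.
Circular molecule, 2 cuts → 2 fragments:
  119–162 → 44 bp
  163–199 then 1–118 → 37 + 118 = 155 bp
Sorted largest to smallest: 155, 44 bp.

155, 44 bp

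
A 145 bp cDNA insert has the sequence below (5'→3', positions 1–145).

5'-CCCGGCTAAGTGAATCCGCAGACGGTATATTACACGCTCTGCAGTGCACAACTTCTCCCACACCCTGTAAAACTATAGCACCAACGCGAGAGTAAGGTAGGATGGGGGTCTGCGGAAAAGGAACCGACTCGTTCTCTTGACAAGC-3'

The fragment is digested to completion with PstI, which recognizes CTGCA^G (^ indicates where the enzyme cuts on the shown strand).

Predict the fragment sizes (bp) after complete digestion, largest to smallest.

102, 43 bp

The PstI site (CTGCAG) starts at position 39.
PstI cuts after base 5 of each site (before the last base), so after position 43.
Linear molecule, 1 cut → 2 fragments:
  1–43 → 43 bp
  44–145 → 102 bp
Sorted largest to smallest: 102, 43 bp.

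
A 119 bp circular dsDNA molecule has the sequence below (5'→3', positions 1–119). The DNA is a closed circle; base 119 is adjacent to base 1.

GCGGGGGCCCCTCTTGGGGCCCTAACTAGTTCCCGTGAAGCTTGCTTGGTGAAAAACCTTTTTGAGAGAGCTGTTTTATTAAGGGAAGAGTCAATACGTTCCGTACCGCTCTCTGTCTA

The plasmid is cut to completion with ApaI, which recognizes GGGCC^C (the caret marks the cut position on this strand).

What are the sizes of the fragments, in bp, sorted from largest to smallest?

107, 12 bp

ApaI sites (GGGCCC) start at positions 5, 17.
ApaI cuts after base 5 of each site (before the last base), so after positions 9, 21.
Circular molecule, 2 cuts → 2 fragments:
  10–21 → 12 bp
  22–119 then 1–9 → 98 + 9 = 107 bp
Sorted largest to smallest: 107, 12 bp.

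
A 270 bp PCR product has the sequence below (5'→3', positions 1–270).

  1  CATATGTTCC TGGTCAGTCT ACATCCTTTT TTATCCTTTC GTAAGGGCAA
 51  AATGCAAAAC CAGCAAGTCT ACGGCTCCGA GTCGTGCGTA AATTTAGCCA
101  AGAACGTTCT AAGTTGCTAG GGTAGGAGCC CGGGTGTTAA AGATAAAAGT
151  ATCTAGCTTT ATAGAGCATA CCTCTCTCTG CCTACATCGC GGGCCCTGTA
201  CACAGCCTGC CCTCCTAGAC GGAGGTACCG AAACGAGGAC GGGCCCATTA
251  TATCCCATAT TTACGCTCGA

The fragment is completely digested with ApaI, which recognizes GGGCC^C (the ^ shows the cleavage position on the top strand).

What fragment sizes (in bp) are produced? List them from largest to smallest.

195, 50, 25 bp

ApaI sites (GGGCCC) start at positions 191, 241.
ApaI cuts after base 5 of each site (before the last base), so after positions 195, 245.
Linear molecule, 2 cuts → 3 fragments:
  1–195 → 195 bp
  196–245 → 50 bp
  246–270 → 25 bp
Sorted largest to smallest: 195, 50, 25 bp.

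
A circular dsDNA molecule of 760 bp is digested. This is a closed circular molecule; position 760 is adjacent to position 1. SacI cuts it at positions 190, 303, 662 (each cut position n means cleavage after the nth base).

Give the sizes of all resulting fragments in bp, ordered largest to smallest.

Circular molecule, 3 cuts → 3 fragments:
  303 − 190 = 113 bp
  662 − 303 = 359 bp
  wrap: 760 − 662 + 190 = 288 bp
Sorted largest to smallest: 359, 288, 113 bp.

359, 288, 113 bp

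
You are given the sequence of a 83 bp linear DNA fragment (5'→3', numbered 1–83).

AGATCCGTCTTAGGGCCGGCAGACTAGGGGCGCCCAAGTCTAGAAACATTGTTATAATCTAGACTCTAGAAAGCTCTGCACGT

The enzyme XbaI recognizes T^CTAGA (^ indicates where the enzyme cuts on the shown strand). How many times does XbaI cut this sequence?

TCTAGA occurs starting at positions 39, 58, 65.
XbaI cuts at 3 sites.

3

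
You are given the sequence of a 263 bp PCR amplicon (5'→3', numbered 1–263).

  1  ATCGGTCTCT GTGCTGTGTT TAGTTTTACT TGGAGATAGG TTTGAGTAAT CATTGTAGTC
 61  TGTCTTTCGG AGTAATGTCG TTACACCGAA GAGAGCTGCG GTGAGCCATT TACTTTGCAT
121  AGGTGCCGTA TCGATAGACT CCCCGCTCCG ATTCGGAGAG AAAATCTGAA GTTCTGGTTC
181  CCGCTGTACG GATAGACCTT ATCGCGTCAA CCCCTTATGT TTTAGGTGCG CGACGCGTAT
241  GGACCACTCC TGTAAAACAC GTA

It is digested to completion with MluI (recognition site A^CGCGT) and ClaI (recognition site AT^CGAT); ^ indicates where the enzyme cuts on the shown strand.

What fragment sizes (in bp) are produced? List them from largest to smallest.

131, 102, 30 bp

The MluI site (ACGCGT) starts at position 233.
MluI cuts after the first base of each site, so after position 233.
The ClaI site (ATCGAT) starts at position 130.
ClaI cuts after base 2 of each site, so after position 131.
Combined cut positions: 131, 233.
Linear molecule, 2 cuts → 3 fragments:
  1–131 → 131 bp
  132–233 → 102 bp
  234–263 → 30 bp
Sorted largest to smallest: 131, 102, 30 bp.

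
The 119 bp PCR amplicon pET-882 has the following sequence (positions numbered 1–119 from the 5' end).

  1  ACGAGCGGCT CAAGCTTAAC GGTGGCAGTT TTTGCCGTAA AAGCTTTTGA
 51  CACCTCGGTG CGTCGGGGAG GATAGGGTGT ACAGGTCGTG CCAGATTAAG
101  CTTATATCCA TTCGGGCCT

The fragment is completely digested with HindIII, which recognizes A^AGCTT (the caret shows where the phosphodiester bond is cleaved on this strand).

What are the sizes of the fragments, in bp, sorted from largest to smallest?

57, 29, 21, 12 bp

HindIII sites (AAGCTT) start at positions 12, 41, 98.
HindIII cuts after the first base of each site, so after positions 12, 41, 98.
Linear molecule, 3 cuts → 4 fragments:
  1–12 → 12 bp
  13–41 → 29 bp
  42–98 → 57 bp
  99–119 → 21 bp
Sorted largest to smallest: 57, 29, 21, 12 bp.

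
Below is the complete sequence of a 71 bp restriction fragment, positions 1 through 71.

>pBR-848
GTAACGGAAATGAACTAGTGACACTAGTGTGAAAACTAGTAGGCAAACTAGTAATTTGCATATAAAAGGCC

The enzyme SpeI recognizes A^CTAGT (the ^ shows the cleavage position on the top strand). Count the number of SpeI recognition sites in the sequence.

4

ACTAGT occurs starting at positions 14, 23, 35, 47.
SpeI cuts at 4 sites.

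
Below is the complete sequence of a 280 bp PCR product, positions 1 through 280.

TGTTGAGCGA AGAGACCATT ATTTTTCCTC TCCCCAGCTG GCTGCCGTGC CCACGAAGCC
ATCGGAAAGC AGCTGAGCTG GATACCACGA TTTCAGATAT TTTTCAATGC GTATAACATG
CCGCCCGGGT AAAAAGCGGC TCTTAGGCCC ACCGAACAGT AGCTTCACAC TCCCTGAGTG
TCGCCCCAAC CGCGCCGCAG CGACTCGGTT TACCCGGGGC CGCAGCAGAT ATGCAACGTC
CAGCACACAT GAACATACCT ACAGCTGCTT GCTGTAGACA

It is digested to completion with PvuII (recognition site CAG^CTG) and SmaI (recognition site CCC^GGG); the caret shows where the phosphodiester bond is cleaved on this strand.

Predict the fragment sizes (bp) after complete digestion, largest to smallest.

89, 54, 49, 37, 35, 16 bp

PvuII sites (CAGCTG) start at positions 35, 70, 262.
PvuII cuts after base 3 of each site, so after positions 37, 72, 264.
SmaI sites (CCCGGG) start at positions 124, 213.
SmaI cuts after base 3 of each site, so after positions 126, 215.
Combined cut positions: 37, 72, 126, 215, 264.
Linear molecule, 5 cuts → 6 fragments:
  1–37 → 37 bp
  38–72 → 35 bp
  73–126 → 54 bp
  127–215 → 89 bp
  216–264 → 49 bp
  265–280 → 16 bp
Sorted largest to smallest: 89, 54, 49, 37, 35, 16 bp.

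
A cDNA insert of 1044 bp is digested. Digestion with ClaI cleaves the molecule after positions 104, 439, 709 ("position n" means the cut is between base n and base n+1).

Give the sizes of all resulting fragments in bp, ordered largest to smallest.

335, 335, 270, 104 bp

Linear molecule, 3 cuts → 4 fragments:
  104 − 0 = 104 bp
  439 − 104 = 335 bp
  709 − 439 = 270 bp
  1044 − 709 = 335 bp
Sorted largest to smallest: 335, 335, 270, 104 bp.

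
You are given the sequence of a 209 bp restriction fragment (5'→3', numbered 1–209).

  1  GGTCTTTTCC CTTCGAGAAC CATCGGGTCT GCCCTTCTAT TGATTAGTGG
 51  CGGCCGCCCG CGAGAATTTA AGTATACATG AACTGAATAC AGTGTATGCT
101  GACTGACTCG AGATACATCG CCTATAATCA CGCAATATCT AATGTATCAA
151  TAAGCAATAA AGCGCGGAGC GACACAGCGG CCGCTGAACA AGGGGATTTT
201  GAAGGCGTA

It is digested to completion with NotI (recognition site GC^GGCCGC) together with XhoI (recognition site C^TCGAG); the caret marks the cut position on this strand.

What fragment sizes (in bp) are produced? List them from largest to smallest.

71, 56, 51, 31 bp

NotI sites (GCGGCCGC) start at positions 50, 177.
NotI cuts after base 2 of each site, so after positions 51, 178.
The XhoI site (CTCGAG) starts at position 107.
XhoI cuts after the first base of each site, so after position 107.
Combined cut positions: 51, 107, 178.
Linear molecule, 3 cuts → 4 fragments:
  1–51 → 51 bp
  52–107 → 56 bp
  108–178 → 71 bp
  179–209 → 31 bp
Sorted largest to smallest: 71, 56, 51, 31 bp.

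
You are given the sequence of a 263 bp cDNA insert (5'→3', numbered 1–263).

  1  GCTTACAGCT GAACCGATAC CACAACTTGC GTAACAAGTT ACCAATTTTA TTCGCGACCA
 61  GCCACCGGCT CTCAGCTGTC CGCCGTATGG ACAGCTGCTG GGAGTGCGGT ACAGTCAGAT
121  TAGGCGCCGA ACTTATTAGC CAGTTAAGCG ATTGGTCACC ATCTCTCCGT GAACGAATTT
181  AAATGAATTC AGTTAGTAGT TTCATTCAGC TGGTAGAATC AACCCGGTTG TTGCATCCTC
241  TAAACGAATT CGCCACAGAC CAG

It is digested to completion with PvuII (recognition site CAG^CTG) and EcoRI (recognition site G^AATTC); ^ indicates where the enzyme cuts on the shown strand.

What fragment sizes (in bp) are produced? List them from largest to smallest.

PvuII sites (CAGCTG) start at positions 6, 73, 92, 207.
PvuII cuts after base 3 of each site, so after positions 8, 75, 94, 209.
EcoRI sites (GAATTC) start at positions 185, 246.
EcoRI cuts after the first base of each site, so after positions 185, 246.
Combined cut positions: 8, 75, 94, 185, 209, 246.
Linear molecule, 6 cuts → 7 fragments:
  1–8 → 8 bp
  9–75 → 67 bp
  76–94 → 19 bp
  95–185 → 91 bp
  186–209 → 24 bp
  210–246 → 37 bp
  247–263 → 17 bp
Sorted largest to smallest: 91, 67, 37, 24, 19, 17, 8 bp.

91, 67, 37, 24, 19, 17, 8 bp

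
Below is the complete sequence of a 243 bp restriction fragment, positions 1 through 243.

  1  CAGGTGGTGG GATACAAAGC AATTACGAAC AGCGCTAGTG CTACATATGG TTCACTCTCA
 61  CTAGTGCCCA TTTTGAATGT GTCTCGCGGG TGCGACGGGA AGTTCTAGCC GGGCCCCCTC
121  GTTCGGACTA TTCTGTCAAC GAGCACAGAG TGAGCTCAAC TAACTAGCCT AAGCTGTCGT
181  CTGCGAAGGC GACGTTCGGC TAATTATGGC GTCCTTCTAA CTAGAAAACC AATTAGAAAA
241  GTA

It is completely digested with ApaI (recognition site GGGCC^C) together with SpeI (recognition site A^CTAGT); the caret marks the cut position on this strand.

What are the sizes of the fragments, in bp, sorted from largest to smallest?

128, 60, 55 bp

The ApaI site (GGGCCC) starts at position 111.
ApaI cuts after base 5 of each site (before the last base), so after position 115.
The SpeI site (ACTAGT) starts at position 60.
SpeI cuts after the first base of each site, so after position 60.
Combined cut positions: 60, 115.
Linear molecule, 2 cuts → 3 fragments:
  1–60 → 60 bp
  61–115 → 55 bp
  116–243 → 128 bp
Sorted largest to smallest: 128, 60, 55 bp.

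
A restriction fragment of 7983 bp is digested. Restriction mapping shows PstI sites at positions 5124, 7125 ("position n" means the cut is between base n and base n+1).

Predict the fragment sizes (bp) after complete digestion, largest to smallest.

Linear molecule, 2 cuts → 3 fragments:
  5124 − 0 = 5124 bp
  7125 − 5124 = 2001 bp
  7983 − 7125 = 858 bp
Sorted largest to smallest: 5124, 2001, 858 bp.

5124, 2001, 858 bp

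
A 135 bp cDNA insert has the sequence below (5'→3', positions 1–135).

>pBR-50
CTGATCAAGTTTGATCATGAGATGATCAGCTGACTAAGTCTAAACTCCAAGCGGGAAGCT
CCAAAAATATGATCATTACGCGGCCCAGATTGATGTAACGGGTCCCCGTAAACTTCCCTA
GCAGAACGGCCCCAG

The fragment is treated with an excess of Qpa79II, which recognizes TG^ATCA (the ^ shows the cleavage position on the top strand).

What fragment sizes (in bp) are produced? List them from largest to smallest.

64, 47, 11, 10, 3 bp

Qpa79II sites (TGATCA) start at positions 2, 12, 23, 70.
Qpa79II cuts after base 2 of each site, so after positions 3, 13, 24, 71.
Linear molecule, 4 cuts → 5 fragments:
  1–3 → 3 bp
  4–13 → 10 bp
  14–24 → 11 bp
  25–71 → 47 bp
  72–135 → 64 bp
Sorted largest to smallest: 64, 47, 11, 10, 3 bp.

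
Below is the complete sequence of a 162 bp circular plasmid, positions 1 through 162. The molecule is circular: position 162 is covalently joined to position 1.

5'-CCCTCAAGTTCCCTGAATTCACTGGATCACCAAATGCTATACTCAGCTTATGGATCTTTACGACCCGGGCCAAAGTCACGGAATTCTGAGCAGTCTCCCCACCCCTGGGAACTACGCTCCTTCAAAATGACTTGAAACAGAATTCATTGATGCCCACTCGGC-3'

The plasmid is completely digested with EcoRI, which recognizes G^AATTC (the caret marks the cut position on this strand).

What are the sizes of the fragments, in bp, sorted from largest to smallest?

66, 59, 37 bp

EcoRI sites (GAATTC) start at positions 15, 81, 140.
EcoRI cuts after the first base of each site, so after positions 15, 81, 140.
Circular molecule, 3 cuts → 3 fragments:
  16–81 → 66 bp
  82–140 → 59 bp
  141–162 then 1–15 → 22 + 15 = 37 bp
Sorted largest to smallest: 66, 59, 37 bp.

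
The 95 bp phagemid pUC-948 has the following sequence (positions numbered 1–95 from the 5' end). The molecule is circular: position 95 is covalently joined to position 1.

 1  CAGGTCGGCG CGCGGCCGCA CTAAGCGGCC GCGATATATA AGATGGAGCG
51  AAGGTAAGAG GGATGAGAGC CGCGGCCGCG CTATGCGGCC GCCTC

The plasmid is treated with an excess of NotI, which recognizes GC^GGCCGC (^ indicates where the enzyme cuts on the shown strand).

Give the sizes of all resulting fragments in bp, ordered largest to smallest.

NotI sites (GCGGCCGC) start at positions 12, 25, 72, 85.
NotI cuts after base 2 of each site, so after positions 13, 26, 73, 86.
Circular molecule, 4 cuts → 4 fragments:
  14–26 → 13 bp
  27–73 → 47 bp
  74–86 → 13 bp
  87–95 then 1–13 → 9 + 13 = 22 bp
Sorted largest to smallest: 47, 22, 13, 13 bp.

47, 22, 13, 13 bp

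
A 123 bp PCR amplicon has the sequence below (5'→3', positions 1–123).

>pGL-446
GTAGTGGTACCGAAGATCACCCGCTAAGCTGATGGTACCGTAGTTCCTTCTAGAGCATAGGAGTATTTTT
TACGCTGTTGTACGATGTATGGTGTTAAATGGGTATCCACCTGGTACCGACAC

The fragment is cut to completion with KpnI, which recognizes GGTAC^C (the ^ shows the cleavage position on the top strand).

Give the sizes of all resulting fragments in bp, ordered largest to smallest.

KpnI sites (GGTACC) start at positions 6, 34, 113.
KpnI cuts after base 5 of each site (before the last base), so after positions 10, 38, 117.
Linear molecule, 3 cuts → 4 fragments:
  1–10 → 10 bp
  11–38 → 28 bp
  39–117 → 79 bp
  118–123 → 6 bp
Sorted largest to smallest: 79, 28, 10, 6 bp.

79, 28, 10, 6 bp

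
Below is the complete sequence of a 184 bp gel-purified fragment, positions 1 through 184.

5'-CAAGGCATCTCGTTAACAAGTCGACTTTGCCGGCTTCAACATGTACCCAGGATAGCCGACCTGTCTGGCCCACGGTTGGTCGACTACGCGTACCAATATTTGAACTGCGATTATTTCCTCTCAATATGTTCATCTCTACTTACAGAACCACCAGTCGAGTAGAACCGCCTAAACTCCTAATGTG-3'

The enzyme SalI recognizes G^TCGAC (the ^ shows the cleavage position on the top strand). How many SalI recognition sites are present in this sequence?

2

GTCGAC occurs starting at positions 20, 79.
SalI cuts at 2 sites.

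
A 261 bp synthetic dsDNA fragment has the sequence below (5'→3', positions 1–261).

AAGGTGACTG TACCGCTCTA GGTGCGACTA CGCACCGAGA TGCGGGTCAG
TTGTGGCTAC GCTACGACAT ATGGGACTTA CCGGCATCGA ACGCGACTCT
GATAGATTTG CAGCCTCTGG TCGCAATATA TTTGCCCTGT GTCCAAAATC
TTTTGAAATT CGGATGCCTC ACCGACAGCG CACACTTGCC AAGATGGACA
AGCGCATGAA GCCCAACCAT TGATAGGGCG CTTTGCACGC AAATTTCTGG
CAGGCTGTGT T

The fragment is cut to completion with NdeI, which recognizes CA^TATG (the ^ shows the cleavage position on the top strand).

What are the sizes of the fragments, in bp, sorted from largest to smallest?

192, 69 bp

The NdeI site (CATATG) starts at position 68.
NdeI cuts after base 2 of each site, so after position 69.
Linear molecule, 1 cut → 2 fragments:
  1–69 → 69 bp
  70–261 → 192 bp
Sorted largest to smallest: 192, 69 bp.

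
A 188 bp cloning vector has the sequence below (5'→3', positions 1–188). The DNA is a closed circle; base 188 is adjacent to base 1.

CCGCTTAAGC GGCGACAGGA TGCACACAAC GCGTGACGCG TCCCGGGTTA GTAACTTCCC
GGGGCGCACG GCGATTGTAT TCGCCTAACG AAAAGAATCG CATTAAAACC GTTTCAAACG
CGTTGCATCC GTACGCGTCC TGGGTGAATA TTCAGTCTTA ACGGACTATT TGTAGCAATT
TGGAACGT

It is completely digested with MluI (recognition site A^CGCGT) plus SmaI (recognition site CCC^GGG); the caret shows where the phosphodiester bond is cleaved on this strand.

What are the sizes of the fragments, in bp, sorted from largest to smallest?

84, 58, 16, 15, 8, 7 bp

MluI sites (ACGCGT) start at positions 29, 36, 118, 133.
MluI cuts after the first base of each site, so after positions 29, 36, 118, 133.
SmaI sites (CCCGGG) start at positions 42, 58.
SmaI cuts after base 3 of each site, so after positions 44, 60.
Combined cut positions: 29, 36, 44, 60, 118, 133.
Circular molecule, 6 cuts → 6 fragments:
  30–36 → 7 bp
  37–44 → 8 bp
  45–60 → 16 bp
  61–118 → 58 bp
  119–133 → 15 bp
  134–188 then 1–29 → 55 + 29 = 84 bp
Sorted largest to smallest: 84, 58, 16, 15, 8, 7 bp.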